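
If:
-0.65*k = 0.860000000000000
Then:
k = -1.32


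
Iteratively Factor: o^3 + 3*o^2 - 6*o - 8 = (o - 2)*(o^2 + 5*o + 4) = (o - 2)*(o + 4)*(o + 1)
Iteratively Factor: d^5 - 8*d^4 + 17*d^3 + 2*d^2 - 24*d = (d - 3)*(d^4 - 5*d^3 + 2*d^2 + 8*d) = (d - 4)*(d - 3)*(d^3 - d^2 - 2*d) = d*(d - 4)*(d - 3)*(d^2 - d - 2) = d*(d - 4)*(d - 3)*(d + 1)*(d - 2)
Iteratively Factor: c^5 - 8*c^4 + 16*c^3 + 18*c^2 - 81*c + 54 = (c + 2)*(c^4 - 10*c^3 + 36*c^2 - 54*c + 27) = (c - 3)*(c + 2)*(c^3 - 7*c^2 + 15*c - 9) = (c - 3)^2*(c + 2)*(c^2 - 4*c + 3) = (c - 3)^3*(c + 2)*(c - 1)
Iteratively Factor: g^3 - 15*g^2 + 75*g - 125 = (g - 5)*(g^2 - 10*g + 25) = (g - 5)^2*(g - 5)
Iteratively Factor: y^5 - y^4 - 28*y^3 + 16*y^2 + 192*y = (y - 4)*(y^4 + 3*y^3 - 16*y^2 - 48*y) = y*(y - 4)*(y^3 + 3*y^2 - 16*y - 48) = y*(y - 4)*(y + 3)*(y^2 - 16) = y*(y - 4)^2*(y + 3)*(y + 4)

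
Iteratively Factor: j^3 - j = (j)*(j^2 - 1) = j*(j - 1)*(j + 1)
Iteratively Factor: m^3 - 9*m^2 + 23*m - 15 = (m - 3)*(m^2 - 6*m + 5) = (m - 5)*(m - 3)*(m - 1)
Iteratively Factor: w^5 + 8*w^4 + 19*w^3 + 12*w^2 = (w)*(w^4 + 8*w^3 + 19*w^2 + 12*w) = w*(w + 3)*(w^3 + 5*w^2 + 4*w) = w*(w + 3)*(w + 4)*(w^2 + w) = w^2*(w + 3)*(w + 4)*(w + 1)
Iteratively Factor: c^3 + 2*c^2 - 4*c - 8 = (c + 2)*(c^2 - 4) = (c - 2)*(c + 2)*(c + 2)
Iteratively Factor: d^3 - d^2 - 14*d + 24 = (d - 2)*(d^2 + d - 12) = (d - 3)*(d - 2)*(d + 4)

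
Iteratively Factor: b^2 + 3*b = (b)*(b + 3)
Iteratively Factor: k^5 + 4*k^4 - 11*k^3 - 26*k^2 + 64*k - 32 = (k - 1)*(k^4 + 5*k^3 - 6*k^2 - 32*k + 32) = (k - 1)^2*(k^3 + 6*k^2 - 32) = (k - 1)^2*(k + 4)*(k^2 + 2*k - 8) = (k - 2)*(k - 1)^2*(k + 4)*(k + 4)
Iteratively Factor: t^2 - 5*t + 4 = (t - 1)*(t - 4)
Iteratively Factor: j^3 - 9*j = (j - 3)*(j^2 + 3*j) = (j - 3)*(j + 3)*(j)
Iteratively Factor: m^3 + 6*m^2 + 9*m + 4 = (m + 4)*(m^2 + 2*m + 1) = (m + 1)*(m + 4)*(m + 1)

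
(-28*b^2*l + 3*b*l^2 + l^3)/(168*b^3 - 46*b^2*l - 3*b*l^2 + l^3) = -l/(6*b - l)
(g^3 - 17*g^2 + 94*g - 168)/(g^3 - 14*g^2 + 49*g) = (g^2 - 10*g + 24)/(g*(g - 7))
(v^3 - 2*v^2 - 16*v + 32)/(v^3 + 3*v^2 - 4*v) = (v^2 - 6*v + 8)/(v*(v - 1))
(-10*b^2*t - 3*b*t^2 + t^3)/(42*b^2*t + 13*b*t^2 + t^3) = (-10*b^2 - 3*b*t + t^2)/(42*b^2 + 13*b*t + t^2)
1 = 1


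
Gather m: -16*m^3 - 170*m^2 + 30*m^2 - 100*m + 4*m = -16*m^3 - 140*m^2 - 96*m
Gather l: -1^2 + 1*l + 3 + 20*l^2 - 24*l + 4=20*l^2 - 23*l + 6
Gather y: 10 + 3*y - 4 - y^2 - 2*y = -y^2 + y + 6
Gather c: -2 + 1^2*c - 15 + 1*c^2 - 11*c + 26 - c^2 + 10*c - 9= 0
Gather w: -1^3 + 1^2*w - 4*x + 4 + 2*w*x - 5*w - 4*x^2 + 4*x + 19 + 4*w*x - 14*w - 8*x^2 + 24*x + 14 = w*(6*x - 18) - 12*x^2 + 24*x + 36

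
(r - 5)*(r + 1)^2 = r^3 - 3*r^2 - 9*r - 5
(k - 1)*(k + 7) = k^2 + 6*k - 7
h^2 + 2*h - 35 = (h - 5)*(h + 7)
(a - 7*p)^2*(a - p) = a^3 - 15*a^2*p + 63*a*p^2 - 49*p^3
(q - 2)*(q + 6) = q^2 + 4*q - 12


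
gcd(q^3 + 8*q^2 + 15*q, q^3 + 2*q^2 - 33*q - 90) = q^2 + 8*q + 15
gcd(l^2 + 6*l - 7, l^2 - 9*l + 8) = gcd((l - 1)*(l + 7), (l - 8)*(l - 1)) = l - 1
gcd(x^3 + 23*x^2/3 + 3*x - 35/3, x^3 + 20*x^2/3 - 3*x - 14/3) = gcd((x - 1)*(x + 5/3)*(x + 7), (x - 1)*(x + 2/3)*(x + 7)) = x^2 + 6*x - 7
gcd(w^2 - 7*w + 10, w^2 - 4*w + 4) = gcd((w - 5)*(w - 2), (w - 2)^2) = w - 2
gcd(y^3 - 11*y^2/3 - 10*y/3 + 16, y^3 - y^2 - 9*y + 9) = y - 3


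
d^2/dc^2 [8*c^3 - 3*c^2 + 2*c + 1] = 48*c - 6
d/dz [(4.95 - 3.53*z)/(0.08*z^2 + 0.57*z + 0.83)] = (0.2824*z^2 - 0.792*z - 5.7514)/(0.0064*z^4 + 0.0912*z^3 + 0.4577*z^2 + 0.9462*z + 0.6889)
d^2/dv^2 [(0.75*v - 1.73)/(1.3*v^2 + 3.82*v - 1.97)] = ((0.75*v - 1.73)*(2.6*v + 3.82)*(5.2*v + 7.64) - (5.85*v + 1.232)*(1.3*v^2 + 3.82*v - 1.97))/(1.3*v^2 + 3.82*v - 1.97)^3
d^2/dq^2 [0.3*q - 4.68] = 0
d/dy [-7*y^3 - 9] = -21*y^2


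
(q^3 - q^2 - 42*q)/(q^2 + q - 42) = q*(q^2 - q - 42)/(q^2 + q - 42)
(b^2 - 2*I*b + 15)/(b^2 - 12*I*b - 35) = (b + 3*I)/(b - 7*I)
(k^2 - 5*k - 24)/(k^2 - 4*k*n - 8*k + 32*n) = (k + 3)/(k - 4*n)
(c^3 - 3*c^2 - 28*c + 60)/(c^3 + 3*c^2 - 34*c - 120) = (c - 2)/(c + 4)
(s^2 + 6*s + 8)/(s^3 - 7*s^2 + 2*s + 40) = (s + 4)/(s^2 - 9*s + 20)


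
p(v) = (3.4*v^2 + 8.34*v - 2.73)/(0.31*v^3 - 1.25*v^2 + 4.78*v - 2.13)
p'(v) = (6.8*v + 8.34)/(0.31*v^3 - 1.25*v^2 + 4.78*v - 2.13) + (-0.93*v^2 + 2.5*v - 4.78)*(3.4*v^2 + 8.34*v - 2.73)/(0.31*v^3 - 1.25*v^2 + 4.78*v - 2.13)^2 = (-1.054*v^4 - 5.1708*v^3 + 29.2159*v^2 - 21.309*v - 4.7148)/(0.0961*v^6 - 0.775*v^5 + 4.5261*v^4 - 13.2706*v^3 + 28.1734*v^2 - 20.3628*v + 4.5369)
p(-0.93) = 0.95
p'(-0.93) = 0.70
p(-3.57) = -0.22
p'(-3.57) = 0.21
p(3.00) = 5.67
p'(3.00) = -0.35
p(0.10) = 1.12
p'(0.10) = -2.37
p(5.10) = 4.16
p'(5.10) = -0.79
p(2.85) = 5.71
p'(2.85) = -0.24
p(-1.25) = 0.74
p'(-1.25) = 0.66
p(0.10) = 1.12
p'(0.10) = -2.37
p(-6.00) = -0.49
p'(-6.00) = 0.05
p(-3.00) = -0.08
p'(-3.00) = 0.29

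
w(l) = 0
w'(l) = 0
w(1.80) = 0.00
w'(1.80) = 0.00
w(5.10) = 0.00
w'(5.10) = 0.00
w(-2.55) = 0.00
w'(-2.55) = 0.00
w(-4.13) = 0.00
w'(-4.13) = 0.00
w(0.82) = 0.00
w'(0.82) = 0.00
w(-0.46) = 0.00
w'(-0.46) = 0.00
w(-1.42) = 0.00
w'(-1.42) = 0.00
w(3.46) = 0.00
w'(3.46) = 0.00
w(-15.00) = 0.00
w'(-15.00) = 0.00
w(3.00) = 0.00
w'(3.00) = 0.00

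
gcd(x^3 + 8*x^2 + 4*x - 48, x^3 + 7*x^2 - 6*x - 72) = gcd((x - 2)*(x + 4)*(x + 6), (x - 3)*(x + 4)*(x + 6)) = x^2 + 10*x + 24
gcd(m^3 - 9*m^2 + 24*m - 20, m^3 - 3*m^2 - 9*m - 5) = m - 5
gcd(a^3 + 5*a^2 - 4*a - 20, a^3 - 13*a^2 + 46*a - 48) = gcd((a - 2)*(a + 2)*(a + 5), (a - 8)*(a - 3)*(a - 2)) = a - 2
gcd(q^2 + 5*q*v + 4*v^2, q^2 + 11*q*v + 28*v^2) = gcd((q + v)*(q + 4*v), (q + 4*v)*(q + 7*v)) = q + 4*v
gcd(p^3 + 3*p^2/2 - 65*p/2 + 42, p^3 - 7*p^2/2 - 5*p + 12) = p^2 - 11*p/2 + 6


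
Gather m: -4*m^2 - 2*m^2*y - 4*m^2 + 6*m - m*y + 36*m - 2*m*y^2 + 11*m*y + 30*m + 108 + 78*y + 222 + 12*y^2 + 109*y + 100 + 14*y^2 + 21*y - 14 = m^2*(-2*y - 8) + m*(-2*y^2 + 10*y + 72) + 26*y^2 + 208*y + 416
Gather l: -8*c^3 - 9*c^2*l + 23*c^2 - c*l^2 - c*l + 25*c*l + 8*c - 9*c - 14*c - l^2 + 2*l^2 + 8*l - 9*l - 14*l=-8*c^3 + 23*c^2 - 15*c + l^2*(1 - c) + l*(-9*c^2 + 24*c - 15)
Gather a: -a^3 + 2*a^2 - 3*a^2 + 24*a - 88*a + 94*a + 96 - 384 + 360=-a^3 - a^2 + 30*a + 72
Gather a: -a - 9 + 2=-a - 7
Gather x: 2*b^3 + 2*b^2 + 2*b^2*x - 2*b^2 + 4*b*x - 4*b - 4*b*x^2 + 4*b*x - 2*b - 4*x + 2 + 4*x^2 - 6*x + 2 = 2*b^3 - 6*b + x^2*(4 - 4*b) + x*(2*b^2 + 8*b - 10) + 4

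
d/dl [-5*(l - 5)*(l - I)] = -10*l + 25 + 5*I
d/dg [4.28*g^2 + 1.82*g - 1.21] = 8.56*g + 1.82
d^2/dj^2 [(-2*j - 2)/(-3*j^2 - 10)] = 12*(12*j^2*(j + 1) - (3*j + 1)*(3*j^2 + 10))/(3*j^2 + 10)^3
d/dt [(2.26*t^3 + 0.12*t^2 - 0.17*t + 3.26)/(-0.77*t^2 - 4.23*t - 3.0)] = (-1.7402*t^4 - 19.1196*t^3 - 20.9785*t^2 + 4.3004*t + 14.2998)/(0.5929*t^4 + 6.5142*t^3 + 22.5129*t^2 + 25.38*t + 9.0)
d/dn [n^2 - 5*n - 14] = 2*n - 5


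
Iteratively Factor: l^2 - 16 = (l + 4)*(l - 4)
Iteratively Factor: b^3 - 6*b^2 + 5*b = (b)*(b^2 - 6*b + 5) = b*(b - 5)*(b - 1)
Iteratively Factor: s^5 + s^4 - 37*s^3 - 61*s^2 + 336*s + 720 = (s + 3)*(s^4 - 2*s^3 - 31*s^2 + 32*s + 240) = (s - 5)*(s + 3)*(s^3 + 3*s^2 - 16*s - 48) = (s - 5)*(s - 4)*(s + 3)*(s^2 + 7*s + 12) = (s - 5)*(s - 4)*(s + 3)^2*(s + 4)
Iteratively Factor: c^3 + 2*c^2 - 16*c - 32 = (c - 4)*(c^2 + 6*c + 8) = (c - 4)*(c + 2)*(c + 4)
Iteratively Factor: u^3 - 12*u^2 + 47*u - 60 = (u - 3)*(u^2 - 9*u + 20) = (u - 4)*(u - 3)*(u - 5)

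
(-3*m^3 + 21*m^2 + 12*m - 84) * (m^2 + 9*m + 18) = -3*m^5 - 6*m^4 + 147*m^3 + 402*m^2 - 540*m - 1512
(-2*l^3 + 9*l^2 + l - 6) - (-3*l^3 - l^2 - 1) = l^3 + 10*l^2 + l - 5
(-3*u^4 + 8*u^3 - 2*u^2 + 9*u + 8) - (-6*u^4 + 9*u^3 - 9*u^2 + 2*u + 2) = 3*u^4 - u^3 + 7*u^2 + 7*u + 6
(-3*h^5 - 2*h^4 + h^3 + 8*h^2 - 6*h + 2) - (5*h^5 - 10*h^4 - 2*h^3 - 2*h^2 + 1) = -8*h^5 + 8*h^4 + 3*h^3 + 10*h^2 - 6*h + 1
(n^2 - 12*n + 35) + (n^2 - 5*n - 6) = 2*n^2 - 17*n + 29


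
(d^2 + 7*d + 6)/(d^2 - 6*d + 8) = (d^2 + 7*d + 6)/(d^2 - 6*d + 8)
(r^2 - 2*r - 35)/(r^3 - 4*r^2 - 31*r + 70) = 1/(r - 2)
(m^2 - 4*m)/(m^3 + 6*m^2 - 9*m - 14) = m*(m - 4)/(m^3 + 6*m^2 - 9*m - 14)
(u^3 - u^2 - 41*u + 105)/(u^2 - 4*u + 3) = (u^2 + 2*u - 35)/(u - 1)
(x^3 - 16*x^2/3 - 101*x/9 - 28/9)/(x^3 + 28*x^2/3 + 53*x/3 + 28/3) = (3*x^2 - 20*x - 7)/(3*(x^2 + 8*x + 7))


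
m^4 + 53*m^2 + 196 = (m - 7*I)*(m - 2*I)*(m + 2*I)*(m + 7*I)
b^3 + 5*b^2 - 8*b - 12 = (b - 2)*(b + 1)*(b + 6)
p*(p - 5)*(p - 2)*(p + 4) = p^4 - 3*p^3 - 18*p^2 + 40*p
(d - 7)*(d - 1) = d^2 - 8*d + 7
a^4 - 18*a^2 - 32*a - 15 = (a - 5)*(a + 1)^2*(a + 3)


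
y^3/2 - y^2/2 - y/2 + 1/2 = (y/2 + 1/2)*(y - 1)^2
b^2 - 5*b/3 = b*(b - 5/3)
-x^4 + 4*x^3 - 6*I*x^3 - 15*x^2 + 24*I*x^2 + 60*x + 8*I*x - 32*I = (x - 4)*(x + 8*I)*(I*x + 1)^2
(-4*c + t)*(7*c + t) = -28*c^2 + 3*c*t + t^2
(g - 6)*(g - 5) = g^2 - 11*g + 30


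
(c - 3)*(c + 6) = c^2 + 3*c - 18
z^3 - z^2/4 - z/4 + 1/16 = (z - 1/2)*(z - 1/4)*(z + 1/2)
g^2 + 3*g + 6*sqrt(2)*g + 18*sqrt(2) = (g + 3)*(g + 6*sqrt(2))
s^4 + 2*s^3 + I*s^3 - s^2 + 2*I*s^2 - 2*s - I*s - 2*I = (s + 2)*(s + I)*(-I*s + I)*(I*s + I)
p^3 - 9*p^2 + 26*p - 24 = (p - 4)*(p - 3)*(p - 2)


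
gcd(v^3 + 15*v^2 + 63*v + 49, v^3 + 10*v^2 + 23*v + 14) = v^2 + 8*v + 7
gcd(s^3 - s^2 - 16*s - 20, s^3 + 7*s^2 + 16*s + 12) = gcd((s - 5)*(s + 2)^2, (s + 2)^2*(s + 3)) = s^2 + 4*s + 4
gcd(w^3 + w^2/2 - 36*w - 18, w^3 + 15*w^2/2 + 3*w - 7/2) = 1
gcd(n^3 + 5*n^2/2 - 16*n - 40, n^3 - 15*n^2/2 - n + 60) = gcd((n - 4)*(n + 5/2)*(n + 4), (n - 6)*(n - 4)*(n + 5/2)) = n^2 - 3*n/2 - 10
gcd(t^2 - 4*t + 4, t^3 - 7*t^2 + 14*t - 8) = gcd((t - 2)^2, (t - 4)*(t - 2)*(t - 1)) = t - 2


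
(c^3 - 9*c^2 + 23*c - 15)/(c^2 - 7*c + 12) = (c^2 - 6*c + 5)/(c - 4)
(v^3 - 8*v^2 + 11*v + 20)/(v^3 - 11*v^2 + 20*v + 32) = (v - 5)/(v - 8)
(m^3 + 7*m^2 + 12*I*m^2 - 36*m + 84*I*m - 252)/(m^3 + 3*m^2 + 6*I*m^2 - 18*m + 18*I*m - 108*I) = (m^2 + m*(7 + 6*I) + 42*I)/(m^2 + 3*m - 18)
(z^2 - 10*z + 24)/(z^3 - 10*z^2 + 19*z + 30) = (z - 4)/(z^2 - 4*z - 5)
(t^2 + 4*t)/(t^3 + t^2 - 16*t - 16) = t/(t^2 - 3*t - 4)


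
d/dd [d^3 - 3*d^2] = 3*d*(d - 2)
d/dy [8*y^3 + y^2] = 2*y*(12*y + 1)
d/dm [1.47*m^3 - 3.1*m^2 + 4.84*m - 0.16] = 4.41*m^2 - 6.2*m + 4.84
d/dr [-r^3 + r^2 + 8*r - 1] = -3*r^2 + 2*r + 8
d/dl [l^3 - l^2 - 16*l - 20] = 3*l^2 - 2*l - 16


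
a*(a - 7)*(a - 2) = a^3 - 9*a^2 + 14*a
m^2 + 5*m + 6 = (m + 2)*(m + 3)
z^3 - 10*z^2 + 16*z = z*(z - 8)*(z - 2)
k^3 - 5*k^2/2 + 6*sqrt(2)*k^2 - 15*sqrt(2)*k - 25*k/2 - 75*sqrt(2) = (k - 5)*(k + 5/2)*(k + 6*sqrt(2))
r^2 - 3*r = r*(r - 3)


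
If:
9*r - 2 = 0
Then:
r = 2/9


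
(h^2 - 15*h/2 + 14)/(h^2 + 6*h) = (h^2 - 15*h/2 + 14)/(h*(h + 6))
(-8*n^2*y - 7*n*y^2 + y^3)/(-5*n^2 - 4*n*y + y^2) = y*(-8*n + y)/(-5*n + y)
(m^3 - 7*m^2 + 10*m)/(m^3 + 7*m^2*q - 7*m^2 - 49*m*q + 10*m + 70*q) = m/(m + 7*q)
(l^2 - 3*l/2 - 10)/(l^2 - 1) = (l^2 - 3*l/2 - 10)/(l^2 - 1)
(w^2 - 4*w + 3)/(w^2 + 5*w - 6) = (w - 3)/(w + 6)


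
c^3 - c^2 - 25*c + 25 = (c - 5)*(c - 1)*(c + 5)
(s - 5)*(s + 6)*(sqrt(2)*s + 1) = sqrt(2)*s^3 + s^2 + sqrt(2)*s^2 - 30*sqrt(2)*s + s - 30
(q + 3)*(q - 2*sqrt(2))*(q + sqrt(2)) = q^3 - sqrt(2)*q^2 + 3*q^2 - 3*sqrt(2)*q - 4*q - 12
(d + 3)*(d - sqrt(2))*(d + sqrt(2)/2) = d^3 - sqrt(2)*d^2/2 + 3*d^2 - 3*sqrt(2)*d/2 - d - 3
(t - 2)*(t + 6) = t^2 + 4*t - 12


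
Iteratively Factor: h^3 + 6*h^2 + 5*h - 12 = (h - 1)*(h^2 + 7*h + 12) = (h - 1)*(h + 4)*(h + 3)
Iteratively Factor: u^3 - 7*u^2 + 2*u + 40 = (u - 5)*(u^2 - 2*u - 8) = (u - 5)*(u + 2)*(u - 4)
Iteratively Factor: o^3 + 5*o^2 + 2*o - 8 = (o + 2)*(o^2 + 3*o - 4) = (o + 2)*(o + 4)*(o - 1)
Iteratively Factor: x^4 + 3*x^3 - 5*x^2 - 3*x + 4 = (x + 4)*(x^3 - x^2 - x + 1) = (x + 1)*(x + 4)*(x^2 - 2*x + 1) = (x - 1)*(x + 1)*(x + 4)*(x - 1)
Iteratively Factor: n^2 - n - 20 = (n + 4)*(n - 5)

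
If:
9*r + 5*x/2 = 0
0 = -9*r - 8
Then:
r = -8/9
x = 16/5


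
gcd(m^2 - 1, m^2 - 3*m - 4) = m + 1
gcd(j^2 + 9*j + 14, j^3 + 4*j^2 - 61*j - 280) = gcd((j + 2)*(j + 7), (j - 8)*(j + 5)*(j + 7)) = j + 7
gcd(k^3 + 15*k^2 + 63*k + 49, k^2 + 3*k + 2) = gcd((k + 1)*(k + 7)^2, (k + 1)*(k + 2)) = k + 1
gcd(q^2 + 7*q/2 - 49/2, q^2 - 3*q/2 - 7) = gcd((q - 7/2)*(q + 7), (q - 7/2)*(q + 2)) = q - 7/2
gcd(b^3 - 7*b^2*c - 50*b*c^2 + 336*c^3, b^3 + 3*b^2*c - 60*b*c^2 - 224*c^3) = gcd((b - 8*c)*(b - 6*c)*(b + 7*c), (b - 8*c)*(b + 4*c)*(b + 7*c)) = b^2 - b*c - 56*c^2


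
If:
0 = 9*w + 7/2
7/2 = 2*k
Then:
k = 7/4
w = -7/18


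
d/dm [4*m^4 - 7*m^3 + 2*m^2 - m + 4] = 16*m^3 - 21*m^2 + 4*m - 1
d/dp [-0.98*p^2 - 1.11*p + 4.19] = -1.96*p - 1.11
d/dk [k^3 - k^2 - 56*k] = 3*k^2 - 2*k - 56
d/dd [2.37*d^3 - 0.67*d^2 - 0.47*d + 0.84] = 7.11*d^2 - 1.34*d - 0.47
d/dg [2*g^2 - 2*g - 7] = 4*g - 2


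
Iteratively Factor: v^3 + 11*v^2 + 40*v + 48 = (v + 4)*(v^2 + 7*v + 12) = (v + 4)^2*(v + 3)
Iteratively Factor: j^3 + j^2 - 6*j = (j)*(j^2 + j - 6) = j*(j + 3)*(j - 2)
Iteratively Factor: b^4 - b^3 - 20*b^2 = (b + 4)*(b^3 - 5*b^2) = b*(b + 4)*(b^2 - 5*b) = b*(b - 5)*(b + 4)*(b)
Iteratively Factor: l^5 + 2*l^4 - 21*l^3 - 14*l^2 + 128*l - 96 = (l - 2)*(l^4 + 4*l^3 - 13*l^2 - 40*l + 48) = (l - 3)*(l - 2)*(l^3 + 7*l^2 + 8*l - 16) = (l - 3)*(l - 2)*(l + 4)*(l^2 + 3*l - 4) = (l - 3)*(l - 2)*(l + 4)^2*(l - 1)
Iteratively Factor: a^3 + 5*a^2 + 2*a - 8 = (a - 1)*(a^2 + 6*a + 8) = (a - 1)*(a + 4)*(a + 2)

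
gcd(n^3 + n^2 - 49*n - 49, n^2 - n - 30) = 1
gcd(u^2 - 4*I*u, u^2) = u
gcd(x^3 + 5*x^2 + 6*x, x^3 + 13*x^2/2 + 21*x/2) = x^2 + 3*x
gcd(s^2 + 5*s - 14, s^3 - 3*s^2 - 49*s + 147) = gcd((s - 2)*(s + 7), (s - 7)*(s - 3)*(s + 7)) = s + 7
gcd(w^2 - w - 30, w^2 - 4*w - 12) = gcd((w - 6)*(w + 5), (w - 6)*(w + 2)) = w - 6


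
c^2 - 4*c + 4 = (c - 2)^2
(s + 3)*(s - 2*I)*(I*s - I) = I*s^3 + 2*s^2 + 2*I*s^2 + 4*s - 3*I*s - 6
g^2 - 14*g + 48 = (g - 8)*(g - 6)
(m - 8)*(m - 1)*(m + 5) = m^3 - 4*m^2 - 37*m + 40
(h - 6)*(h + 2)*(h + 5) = h^3 + h^2 - 32*h - 60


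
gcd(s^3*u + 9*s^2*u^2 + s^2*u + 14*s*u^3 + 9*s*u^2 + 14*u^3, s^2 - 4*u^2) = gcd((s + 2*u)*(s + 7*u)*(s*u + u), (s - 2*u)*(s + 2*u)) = s + 2*u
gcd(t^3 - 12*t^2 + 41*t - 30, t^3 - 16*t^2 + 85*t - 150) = t^2 - 11*t + 30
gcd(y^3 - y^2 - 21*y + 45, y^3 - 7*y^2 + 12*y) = y - 3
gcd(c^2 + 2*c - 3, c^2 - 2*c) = 1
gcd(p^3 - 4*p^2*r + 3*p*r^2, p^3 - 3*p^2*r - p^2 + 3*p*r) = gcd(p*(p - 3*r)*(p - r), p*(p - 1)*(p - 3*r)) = p^2 - 3*p*r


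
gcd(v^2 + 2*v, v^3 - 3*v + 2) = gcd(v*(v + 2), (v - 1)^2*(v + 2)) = v + 2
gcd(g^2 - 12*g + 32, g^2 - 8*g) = g - 8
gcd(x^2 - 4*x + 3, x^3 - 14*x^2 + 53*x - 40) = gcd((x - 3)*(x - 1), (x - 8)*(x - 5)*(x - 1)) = x - 1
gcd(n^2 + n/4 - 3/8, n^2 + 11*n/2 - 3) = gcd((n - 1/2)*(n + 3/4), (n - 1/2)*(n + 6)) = n - 1/2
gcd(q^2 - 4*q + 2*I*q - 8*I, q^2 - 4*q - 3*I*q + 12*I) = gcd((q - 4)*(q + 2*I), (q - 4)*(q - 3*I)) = q - 4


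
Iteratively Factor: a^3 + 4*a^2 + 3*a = (a + 1)*(a^2 + 3*a) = a*(a + 1)*(a + 3)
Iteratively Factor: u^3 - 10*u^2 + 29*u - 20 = (u - 5)*(u^2 - 5*u + 4) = (u - 5)*(u - 1)*(u - 4)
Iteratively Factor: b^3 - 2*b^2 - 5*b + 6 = (b - 1)*(b^2 - b - 6) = (b - 1)*(b + 2)*(b - 3)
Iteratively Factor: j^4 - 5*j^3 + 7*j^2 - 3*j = (j - 1)*(j^3 - 4*j^2 + 3*j) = j*(j - 1)*(j^2 - 4*j + 3) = j*(j - 1)^2*(j - 3)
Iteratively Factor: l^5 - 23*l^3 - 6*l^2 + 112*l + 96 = (l - 4)*(l^4 + 4*l^3 - 7*l^2 - 34*l - 24) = (l - 4)*(l - 3)*(l^3 + 7*l^2 + 14*l + 8) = (l - 4)*(l - 3)*(l + 2)*(l^2 + 5*l + 4) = (l - 4)*(l - 3)*(l + 2)*(l + 4)*(l + 1)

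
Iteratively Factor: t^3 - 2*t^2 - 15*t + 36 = (t + 4)*(t^2 - 6*t + 9) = (t - 3)*(t + 4)*(t - 3)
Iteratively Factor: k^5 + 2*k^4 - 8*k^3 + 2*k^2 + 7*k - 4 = (k - 1)*(k^4 + 3*k^3 - 5*k^2 - 3*k + 4) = (k - 1)*(k + 1)*(k^3 + 2*k^2 - 7*k + 4) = (k - 1)^2*(k + 1)*(k^2 + 3*k - 4) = (k - 1)^2*(k + 1)*(k + 4)*(k - 1)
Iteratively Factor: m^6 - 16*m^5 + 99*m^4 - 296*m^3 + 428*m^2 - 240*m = (m - 5)*(m^5 - 11*m^4 + 44*m^3 - 76*m^2 + 48*m) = m*(m - 5)*(m^4 - 11*m^3 + 44*m^2 - 76*m + 48) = m*(m - 5)*(m - 2)*(m^3 - 9*m^2 + 26*m - 24) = m*(m - 5)*(m - 3)*(m - 2)*(m^2 - 6*m + 8) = m*(m - 5)*(m - 3)*(m - 2)^2*(m - 4)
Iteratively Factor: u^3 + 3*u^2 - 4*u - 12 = (u + 2)*(u^2 + u - 6) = (u - 2)*(u + 2)*(u + 3)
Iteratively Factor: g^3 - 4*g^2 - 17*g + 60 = (g - 5)*(g^2 + g - 12) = (g - 5)*(g + 4)*(g - 3)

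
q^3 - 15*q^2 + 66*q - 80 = (q - 8)*(q - 5)*(q - 2)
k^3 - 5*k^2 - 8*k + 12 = (k - 6)*(k - 1)*(k + 2)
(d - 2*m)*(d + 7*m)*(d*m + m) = d^3*m + 5*d^2*m^2 + d^2*m - 14*d*m^3 + 5*d*m^2 - 14*m^3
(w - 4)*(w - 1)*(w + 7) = w^3 + 2*w^2 - 31*w + 28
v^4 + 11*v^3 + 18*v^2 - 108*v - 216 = (v - 3)*(v + 2)*(v + 6)^2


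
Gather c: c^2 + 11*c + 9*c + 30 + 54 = c^2 + 20*c + 84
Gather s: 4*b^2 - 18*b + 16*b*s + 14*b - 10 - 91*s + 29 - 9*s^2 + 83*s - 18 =4*b^2 - 4*b - 9*s^2 + s*(16*b - 8) + 1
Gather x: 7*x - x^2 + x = -x^2 + 8*x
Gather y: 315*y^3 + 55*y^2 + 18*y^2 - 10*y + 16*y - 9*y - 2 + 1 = 315*y^3 + 73*y^2 - 3*y - 1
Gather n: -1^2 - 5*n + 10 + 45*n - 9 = 40*n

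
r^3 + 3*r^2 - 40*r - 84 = (r - 6)*(r + 2)*(r + 7)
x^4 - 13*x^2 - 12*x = x*(x - 4)*(x + 1)*(x + 3)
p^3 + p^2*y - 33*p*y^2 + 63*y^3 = (p - 3*y)^2*(p + 7*y)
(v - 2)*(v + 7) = v^2 + 5*v - 14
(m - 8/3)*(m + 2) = m^2 - 2*m/3 - 16/3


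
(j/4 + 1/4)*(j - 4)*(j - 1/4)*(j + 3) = j^4/4 - j^3/16 - 13*j^2/4 - 35*j/16 + 3/4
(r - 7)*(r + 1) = r^2 - 6*r - 7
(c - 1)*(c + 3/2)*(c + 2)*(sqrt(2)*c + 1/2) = sqrt(2)*c^4 + c^3/2 + 5*sqrt(2)*c^3/2 - sqrt(2)*c^2/2 + 5*c^2/4 - 3*sqrt(2)*c - c/4 - 3/2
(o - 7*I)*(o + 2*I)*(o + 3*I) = o^3 - 2*I*o^2 + 29*o + 42*I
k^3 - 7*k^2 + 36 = (k - 6)*(k - 3)*(k + 2)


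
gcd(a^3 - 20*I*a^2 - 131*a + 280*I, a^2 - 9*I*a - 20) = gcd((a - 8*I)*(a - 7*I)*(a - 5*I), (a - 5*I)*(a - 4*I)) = a - 5*I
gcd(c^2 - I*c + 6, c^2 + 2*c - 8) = 1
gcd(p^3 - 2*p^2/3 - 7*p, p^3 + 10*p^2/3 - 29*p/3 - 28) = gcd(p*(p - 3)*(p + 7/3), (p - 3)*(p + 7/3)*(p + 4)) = p^2 - 2*p/3 - 7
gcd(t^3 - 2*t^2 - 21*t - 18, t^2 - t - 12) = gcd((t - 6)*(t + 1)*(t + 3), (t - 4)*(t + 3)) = t + 3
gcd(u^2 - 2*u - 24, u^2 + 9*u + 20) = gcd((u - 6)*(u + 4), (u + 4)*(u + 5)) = u + 4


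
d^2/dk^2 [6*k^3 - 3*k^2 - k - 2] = 36*k - 6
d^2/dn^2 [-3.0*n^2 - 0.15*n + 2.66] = -6.00000000000000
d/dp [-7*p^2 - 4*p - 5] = -14*p - 4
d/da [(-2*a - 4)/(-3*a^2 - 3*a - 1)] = 2*(3*a^2 + 3*a - 3*(a + 2)*(2*a + 1) + 1)/(3*a^2 + 3*a + 1)^2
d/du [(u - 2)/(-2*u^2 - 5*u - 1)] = (-2*u^2 - 5*u + (u - 2)*(4*u + 5) - 1)/(2*u^2 + 5*u + 1)^2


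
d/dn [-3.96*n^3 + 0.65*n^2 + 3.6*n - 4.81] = -11.88*n^2 + 1.3*n + 3.6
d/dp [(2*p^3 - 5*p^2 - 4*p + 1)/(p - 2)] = (4*p^3 - 17*p^2 + 20*p + 7)/(p^2 - 4*p + 4)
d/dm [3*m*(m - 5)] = 6*m - 15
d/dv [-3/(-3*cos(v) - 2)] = 9*sin(v)/(3*cos(v) + 2)^2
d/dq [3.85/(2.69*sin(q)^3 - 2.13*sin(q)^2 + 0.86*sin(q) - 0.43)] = (-31.0695*sin(q)^2 + 16.401*sin(q) - 3.311)*cos(q)/(2.69*sin(q)^3 - 2.13*sin(q)^2 + 0.86*sin(q) - 0.43)^2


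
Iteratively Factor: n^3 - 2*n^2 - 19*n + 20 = (n - 1)*(n^2 - n - 20) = (n - 5)*(n - 1)*(n + 4)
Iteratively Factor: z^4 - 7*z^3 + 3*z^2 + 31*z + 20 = (z - 4)*(z^3 - 3*z^2 - 9*z - 5) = (z - 4)*(z + 1)*(z^2 - 4*z - 5) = (z - 5)*(z - 4)*(z + 1)*(z + 1)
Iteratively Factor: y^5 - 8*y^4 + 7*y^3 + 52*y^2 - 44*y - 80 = (y - 2)*(y^4 - 6*y^3 - 5*y^2 + 42*y + 40) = (y - 2)*(y + 2)*(y^3 - 8*y^2 + 11*y + 20) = (y - 4)*(y - 2)*(y + 2)*(y^2 - 4*y - 5) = (y - 4)*(y - 2)*(y + 1)*(y + 2)*(y - 5)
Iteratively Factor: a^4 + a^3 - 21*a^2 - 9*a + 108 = (a + 4)*(a^3 - 3*a^2 - 9*a + 27) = (a - 3)*(a + 4)*(a^2 - 9) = (a - 3)^2*(a + 4)*(a + 3)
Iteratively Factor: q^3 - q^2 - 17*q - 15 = (q + 1)*(q^2 - 2*q - 15) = (q - 5)*(q + 1)*(q + 3)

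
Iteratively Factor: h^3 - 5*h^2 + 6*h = (h)*(h^2 - 5*h + 6) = h*(h - 3)*(h - 2)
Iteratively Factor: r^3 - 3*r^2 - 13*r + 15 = (r + 3)*(r^2 - 6*r + 5) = (r - 1)*(r + 3)*(r - 5)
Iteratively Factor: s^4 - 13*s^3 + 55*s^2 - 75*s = (s - 5)*(s^3 - 8*s^2 + 15*s) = (s - 5)^2*(s^2 - 3*s) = (s - 5)^2*(s - 3)*(s)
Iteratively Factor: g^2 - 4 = (g - 2)*(g + 2)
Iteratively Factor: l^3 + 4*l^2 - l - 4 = (l + 1)*(l^2 + 3*l - 4) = (l + 1)*(l + 4)*(l - 1)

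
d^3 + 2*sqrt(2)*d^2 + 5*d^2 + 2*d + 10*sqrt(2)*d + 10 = (d + 5)*(d + sqrt(2))^2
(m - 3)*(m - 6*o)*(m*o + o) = m^3*o - 6*m^2*o^2 - 2*m^2*o + 12*m*o^2 - 3*m*o + 18*o^2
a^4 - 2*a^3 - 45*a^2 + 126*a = a*(a - 6)*(a - 3)*(a + 7)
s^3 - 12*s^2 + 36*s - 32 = (s - 8)*(s - 2)^2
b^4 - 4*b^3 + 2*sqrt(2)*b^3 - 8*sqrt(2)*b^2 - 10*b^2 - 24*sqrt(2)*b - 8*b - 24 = (b - 6)*(b + 2)*(b + sqrt(2))^2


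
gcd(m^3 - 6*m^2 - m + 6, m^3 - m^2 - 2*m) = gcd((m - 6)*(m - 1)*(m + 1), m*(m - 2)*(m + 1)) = m + 1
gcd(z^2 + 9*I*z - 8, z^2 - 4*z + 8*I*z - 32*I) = z + 8*I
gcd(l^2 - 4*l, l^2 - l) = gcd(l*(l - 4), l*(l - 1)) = l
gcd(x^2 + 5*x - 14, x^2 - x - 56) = x + 7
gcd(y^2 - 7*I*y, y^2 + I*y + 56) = y - 7*I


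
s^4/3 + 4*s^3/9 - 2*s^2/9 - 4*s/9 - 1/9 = (s/3 + 1/3)*(s - 1)*(s + 1/3)*(s + 1)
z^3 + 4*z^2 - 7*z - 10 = (z - 2)*(z + 1)*(z + 5)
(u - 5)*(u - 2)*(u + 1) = u^3 - 6*u^2 + 3*u + 10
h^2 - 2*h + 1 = (h - 1)^2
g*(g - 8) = g^2 - 8*g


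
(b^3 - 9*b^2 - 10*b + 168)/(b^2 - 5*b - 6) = (b^2 - 3*b - 28)/(b + 1)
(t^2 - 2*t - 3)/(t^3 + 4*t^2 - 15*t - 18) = 1/(t + 6)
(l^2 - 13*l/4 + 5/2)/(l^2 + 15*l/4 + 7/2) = (4*l^2 - 13*l + 10)/(4*l^2 + 15*l + 14)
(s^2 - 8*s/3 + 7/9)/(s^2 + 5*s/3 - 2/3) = (s - 7/3)/(s + 2)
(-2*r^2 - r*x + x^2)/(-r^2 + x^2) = (-2*r + x)/(-r + x)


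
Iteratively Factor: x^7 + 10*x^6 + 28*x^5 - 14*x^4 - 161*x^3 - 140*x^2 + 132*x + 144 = (x + 1)*(x^6 + 9*x^5 + 19*x^4 - 33*x^3 - 128*x^2 - 12*x + 144) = (x - 1)*(x + 1)*(x^5 + 10*x^4 + 29*x^3 - 4*x^2 - 132*x - 144) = (x - 1)*(x + 1)*(x + 2)*(x^4 + 8*x^3 + 13*x^2 - 30*x - 72) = (x - 1)*(x + 1)*(x + 2)*(x + 4)*(x^3 + 4*x^2 - 3*x - 18) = (x - 1)*(x + 1)*(x + 2)*(x + 3)*(x + 4)*(x^2 + x - 6) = (x - 1)*(x + 1)*(x + 2)*(x + 3)^2*(x + 4)*(x - 2)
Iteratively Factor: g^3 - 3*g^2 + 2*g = (g - 2)*(g^2 - g) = (g - 2)*(g - 1)*(g)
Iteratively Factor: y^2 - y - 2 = (y - 2)*(y + 1)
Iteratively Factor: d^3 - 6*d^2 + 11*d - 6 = (d - 1)*(d^2 - 5*d + 6) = (d - 3)*(d - 1)*(d - 2)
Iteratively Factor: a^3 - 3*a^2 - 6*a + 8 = (a + 2)*(a^2 - 5*a + 4) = (a - 1)*(a + 2)*(a - 4)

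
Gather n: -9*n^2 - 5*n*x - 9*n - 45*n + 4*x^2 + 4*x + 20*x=-9*n^2 + n*(-5*x - 54) + 4*x^2 + 24*x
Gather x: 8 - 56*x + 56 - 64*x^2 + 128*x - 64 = -64*x^2 + 72*x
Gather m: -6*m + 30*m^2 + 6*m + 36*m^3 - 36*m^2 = 36*m^3 - 6*m^2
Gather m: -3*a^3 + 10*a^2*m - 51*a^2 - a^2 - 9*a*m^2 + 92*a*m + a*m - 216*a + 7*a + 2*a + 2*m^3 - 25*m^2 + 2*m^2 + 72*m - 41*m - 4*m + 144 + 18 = -3*a^3 - 52*a^2 - 207*a + 2*m^3 + m^2*(-9*a - 23) + m*(10*a^2 + 93*a + 27) + 162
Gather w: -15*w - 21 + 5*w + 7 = -10*w - 14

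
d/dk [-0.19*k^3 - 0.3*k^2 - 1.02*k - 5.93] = -0.57*k^2 - 0.6*k - 1.02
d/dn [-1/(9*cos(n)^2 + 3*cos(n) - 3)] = -(6*cos(n) + 1)*sin(n)/(3*(3*cos(n)^2 + cos(n) - 1)^2)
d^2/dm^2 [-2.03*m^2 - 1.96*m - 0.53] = -4.06000000000000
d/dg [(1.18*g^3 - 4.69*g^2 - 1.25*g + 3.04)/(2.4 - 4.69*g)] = (-11.0684*g^3 + 30.4921*g^2 - 22.512*g + 11.2576)/(21.9961*g^2 - 22.512*g + 5.76)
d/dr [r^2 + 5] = 2*r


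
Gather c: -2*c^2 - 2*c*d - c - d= -2*c^2 + c*(-2*d - 1) - d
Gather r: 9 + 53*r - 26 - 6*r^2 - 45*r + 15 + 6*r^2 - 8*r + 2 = 0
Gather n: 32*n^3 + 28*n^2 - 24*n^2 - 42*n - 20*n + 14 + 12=32*n^3 + 4*n^2 - 62*n + 26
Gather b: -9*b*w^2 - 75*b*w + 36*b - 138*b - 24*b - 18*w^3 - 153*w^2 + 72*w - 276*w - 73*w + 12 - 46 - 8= b*(-9*w^2 - 75*w - 126) - 18*w^3 - 153*w^2 - 277*w - 42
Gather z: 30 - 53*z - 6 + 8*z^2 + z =8*z^2 - 52*z + 24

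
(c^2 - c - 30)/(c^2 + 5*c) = (c - 6)/c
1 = 1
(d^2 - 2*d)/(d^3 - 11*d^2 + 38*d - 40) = d/(d^2 - 9*d + 20)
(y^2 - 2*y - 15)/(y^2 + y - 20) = (y^2 - 2*y - 15)/(y^2 + y - 20)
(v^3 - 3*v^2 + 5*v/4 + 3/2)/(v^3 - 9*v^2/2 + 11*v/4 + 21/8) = 2*(v - 2)/(2*v - 7)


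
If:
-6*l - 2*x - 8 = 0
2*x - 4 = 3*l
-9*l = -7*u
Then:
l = -4/3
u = -12/7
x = 0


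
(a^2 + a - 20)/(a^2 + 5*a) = (a - 4)/a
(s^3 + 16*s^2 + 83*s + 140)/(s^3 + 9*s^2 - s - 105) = (s + 4)/(s - 3)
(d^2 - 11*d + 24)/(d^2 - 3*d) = (d - 8)/d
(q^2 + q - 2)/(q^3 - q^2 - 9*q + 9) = (q + 2)/(q^2 - 9)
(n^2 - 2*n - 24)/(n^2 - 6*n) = (n + 4)/n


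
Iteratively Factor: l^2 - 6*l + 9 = (l - 3)*(l - 3)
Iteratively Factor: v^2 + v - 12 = (v + 4)*(v - 3)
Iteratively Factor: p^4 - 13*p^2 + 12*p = (p + 4)*(p^3 - 4*p^2 + 3*p) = (p - 3)*(p + 4)*(p^2 - p) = p*(p - 3)*(p + 4)*(p - 1)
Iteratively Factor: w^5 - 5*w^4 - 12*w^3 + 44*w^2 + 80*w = (w - 5)*(w^4 - 12*w^2 - 16*w) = (w - 5)*(w + 2)*(w^3 - 2*w^2 - 8*w) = w*(w - 5)*(w + 2)*(w^2 - 2*w - 8) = w*(w - 5)*(w - 4)*(w + 2)*(w + 2)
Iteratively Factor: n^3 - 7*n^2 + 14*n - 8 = (n - 2)*(n^2 - 5*n + 4) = (n - 4)*(n - 2)*(n - 1)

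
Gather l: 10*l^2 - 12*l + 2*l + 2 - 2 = 10*l^2 - 10*l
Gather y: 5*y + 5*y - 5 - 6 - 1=10*y - 12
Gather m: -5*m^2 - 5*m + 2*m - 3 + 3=-5*m^2 - 3*m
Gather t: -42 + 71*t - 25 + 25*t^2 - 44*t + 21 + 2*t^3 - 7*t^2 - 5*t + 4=2*t^3 + 18*t^2 + 22*t - 42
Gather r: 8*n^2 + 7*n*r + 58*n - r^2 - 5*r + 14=8*n^2 + 58*n - r^2 + r*(7*n - 5) + 14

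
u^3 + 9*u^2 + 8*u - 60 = (u - 2)*(u + 5)*(u + 6)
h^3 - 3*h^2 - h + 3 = (h - 3)*(h - 1)*(h + 1)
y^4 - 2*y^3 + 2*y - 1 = (y - 1)^3*(y + 1)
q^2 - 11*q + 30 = (q - 6)*(q - 5)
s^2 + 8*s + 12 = (s + 2)*(s + 6)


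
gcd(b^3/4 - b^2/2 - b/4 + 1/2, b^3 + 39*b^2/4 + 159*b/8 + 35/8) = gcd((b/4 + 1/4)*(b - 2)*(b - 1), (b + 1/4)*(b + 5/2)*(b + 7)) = 1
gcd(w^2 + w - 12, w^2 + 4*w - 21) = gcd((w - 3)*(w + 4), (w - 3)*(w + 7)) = w - 3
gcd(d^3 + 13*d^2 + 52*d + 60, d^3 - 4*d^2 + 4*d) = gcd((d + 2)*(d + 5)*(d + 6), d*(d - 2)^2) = 1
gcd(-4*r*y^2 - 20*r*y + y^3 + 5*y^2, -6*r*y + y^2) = y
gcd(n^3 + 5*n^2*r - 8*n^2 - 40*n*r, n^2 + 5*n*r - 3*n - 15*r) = n + 5*r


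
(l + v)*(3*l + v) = 3*l^2 + 4*l*v + v^2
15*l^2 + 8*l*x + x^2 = (3*l + x)*(5*l + x)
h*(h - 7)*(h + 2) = h^3 - 5*h^2 - 14*h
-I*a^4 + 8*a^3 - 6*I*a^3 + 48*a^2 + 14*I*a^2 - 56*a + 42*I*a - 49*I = (a + 7)*(a + I)*(a + 7*I)*(-I*a + I)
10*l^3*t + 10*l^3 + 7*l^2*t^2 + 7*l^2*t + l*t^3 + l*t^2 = (2*l + t)*(5*l + t)*(l*t + l)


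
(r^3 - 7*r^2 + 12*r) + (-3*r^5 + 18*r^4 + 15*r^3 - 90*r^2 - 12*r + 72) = -3*r^5 + 18*r^4 + 16*r^3 - 97*r^2 + 72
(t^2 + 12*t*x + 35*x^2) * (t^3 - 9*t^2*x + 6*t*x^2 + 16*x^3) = t^5 + 3*t^4*x - 67*t^3*x^2 - 227*t^2*x^3 + 402*t*x^4 + 560*x^5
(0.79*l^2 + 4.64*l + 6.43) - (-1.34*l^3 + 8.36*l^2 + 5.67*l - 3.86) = 1.34*l^3 - 7.57*l^2 - 1.03*l + 10.29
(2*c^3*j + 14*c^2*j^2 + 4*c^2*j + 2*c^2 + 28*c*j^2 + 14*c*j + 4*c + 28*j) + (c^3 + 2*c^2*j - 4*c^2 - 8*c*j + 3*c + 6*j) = 2*c^3*j + c^3 + 14*c^2*j^2 + 6*c^2*j - 2*c^2 + 28*c*j^2 + 6*c*j + 7*c + 34*j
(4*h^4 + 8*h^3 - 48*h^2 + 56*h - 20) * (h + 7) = 4*h^5 + 36*h^4 + 8*h^3 - 280*h^2 + 372*h - 140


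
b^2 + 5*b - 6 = (b - 1)*(b + 6)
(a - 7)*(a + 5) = a^2 - 2*a - 35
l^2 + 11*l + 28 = (l + 4)*(l + 7)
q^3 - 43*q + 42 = (q - 6)*(q - 1)*(q + 7)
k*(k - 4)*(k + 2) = k^3 - 2*k^2 - 8*k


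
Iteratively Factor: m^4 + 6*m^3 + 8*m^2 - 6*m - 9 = (m - 1)*(m^3 + 7*m^2 + 15*m + 9) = (m - 1)*(m + 1)*(m^2 + 6*m + 9) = (m - 1)*(m + 1)*(m + 3)*(m + 3)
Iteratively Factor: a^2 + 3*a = (a + 3)*(a)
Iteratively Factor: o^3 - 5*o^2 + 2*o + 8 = (o - 4)*(o^2 - o - 2) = (o - 4)*(o + 1)*(o - 2)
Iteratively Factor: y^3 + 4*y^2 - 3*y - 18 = (y - 2)*(y^2 + 6*y + 9) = (y - 2)*(y + 3)*(y + 3)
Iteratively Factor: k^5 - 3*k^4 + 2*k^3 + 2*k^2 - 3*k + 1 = (k - 1)*(k^4 - 2*k^3 + 2*k - 1) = (k - 1)^2*(k^3 - k^2 - k + 1) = (k - 1)^3*(k^2 - 1) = (k - 1)^4*(k + 1)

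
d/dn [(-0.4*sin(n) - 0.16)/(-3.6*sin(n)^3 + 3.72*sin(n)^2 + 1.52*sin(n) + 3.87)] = (-2.88*sin(n)^3 - 0.24*sin(n)^2 + 1.1904*sin(n) - 1.3048)*cos(n)/(12.96*sin(n)^6 - 26.784*sin(n)^5 + 2.8944*sin(n)^4 - 16.5552*sin(n)^3 + 31.1032*sin(n)^2 + 11.7648*sin(n) + 14.9769)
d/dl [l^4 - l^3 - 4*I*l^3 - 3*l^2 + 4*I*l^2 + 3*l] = 4*l^3 + l^2*(-3 - 12*I) + l*(-6 + 8*I) + 3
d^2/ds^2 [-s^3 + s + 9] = -6*s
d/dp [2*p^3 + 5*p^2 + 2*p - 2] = 6*p^2 + 10*p + 2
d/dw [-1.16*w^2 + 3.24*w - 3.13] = 3.24 - 2.32*w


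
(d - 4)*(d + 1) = d^2 - 3*d - 4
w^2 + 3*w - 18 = (w - 3)*(w + 6)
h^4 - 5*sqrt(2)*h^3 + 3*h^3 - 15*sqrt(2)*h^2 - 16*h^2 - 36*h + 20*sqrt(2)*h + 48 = (h - 1)*(h + 4)*(h - 6*sqrt(2))*(h + sqrt(2))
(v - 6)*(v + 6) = v^2 - 36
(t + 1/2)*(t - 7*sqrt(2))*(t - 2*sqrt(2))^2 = t^4 - 11*sqrt(2)*t^3 + t^3/2 - 11*sqrt(2)*t^2/2 + 64*t^2 - 56*sqrt(2)*t + 32*t - 28*sqrt(2)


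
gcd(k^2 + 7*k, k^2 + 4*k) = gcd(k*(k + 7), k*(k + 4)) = k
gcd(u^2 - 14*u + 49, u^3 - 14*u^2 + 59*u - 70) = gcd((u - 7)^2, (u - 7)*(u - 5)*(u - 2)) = u - 7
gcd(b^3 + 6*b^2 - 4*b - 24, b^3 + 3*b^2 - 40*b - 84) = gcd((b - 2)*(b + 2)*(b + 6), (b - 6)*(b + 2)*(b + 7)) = b + 2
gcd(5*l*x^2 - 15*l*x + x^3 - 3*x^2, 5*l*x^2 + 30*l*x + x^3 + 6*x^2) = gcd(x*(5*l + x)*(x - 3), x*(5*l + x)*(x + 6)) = 5*l*x + x^2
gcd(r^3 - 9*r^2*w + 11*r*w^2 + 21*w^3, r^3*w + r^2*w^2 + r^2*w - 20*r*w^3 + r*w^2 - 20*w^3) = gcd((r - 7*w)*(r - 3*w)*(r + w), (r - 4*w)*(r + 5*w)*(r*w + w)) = 1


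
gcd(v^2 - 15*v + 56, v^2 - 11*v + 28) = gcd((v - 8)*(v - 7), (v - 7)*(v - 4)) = v - 7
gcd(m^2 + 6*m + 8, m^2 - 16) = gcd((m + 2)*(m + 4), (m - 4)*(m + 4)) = m + 4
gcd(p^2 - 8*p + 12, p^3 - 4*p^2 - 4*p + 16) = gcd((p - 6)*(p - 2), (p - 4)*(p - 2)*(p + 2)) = p - 2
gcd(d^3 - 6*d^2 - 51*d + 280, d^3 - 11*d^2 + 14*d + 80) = d^2 - 13*d + 40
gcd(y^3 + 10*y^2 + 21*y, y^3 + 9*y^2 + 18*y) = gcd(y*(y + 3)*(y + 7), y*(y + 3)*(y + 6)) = y^2 + 3*y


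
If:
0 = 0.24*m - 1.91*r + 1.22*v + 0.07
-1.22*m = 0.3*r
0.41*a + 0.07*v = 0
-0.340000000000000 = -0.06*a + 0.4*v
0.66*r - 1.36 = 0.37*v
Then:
No Solution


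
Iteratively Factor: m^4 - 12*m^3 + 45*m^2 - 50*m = (m - 5)*(m^3 - 7*m^2 + 10*m) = (m - 5)^2*(m^2 - 2*m) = (m - 5)^2*(m - 2)*(m)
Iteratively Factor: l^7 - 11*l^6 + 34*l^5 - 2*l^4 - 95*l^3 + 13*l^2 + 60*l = (l)*(l^6 - 11*l^5 + 34*l^4 - 2*l^3 - 95*l^2 + 13*l + 60) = l*(l - 3)*(l^5 - 8*l^4 + 10*l^3 + 28*l^2 - 11*l - 20) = l*(l - 3)*(l + 1)*(l^4 - 9*l^3 + 19*l^2 + 9*l - 20) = l*(l - 3)*(l - 1)*(l + 1)*(l^3 - 8*l^2 + 11*l + 20) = l*(l - 4)*(l - 3)*(l - 1)*(l + 1)*(l^2 - 4*l - 5) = l*(l - 4)*(l - 3)*(l - 1)*(l + 1)^2*(l - 5)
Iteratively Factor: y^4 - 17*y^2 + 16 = (y - 1)*(y^3 + y^2 - 16*y - 16) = (y - 1)*(y + 1)*(y^2 - 16) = (y - 4)*(y - 1)*(y + 1)*(y + 4)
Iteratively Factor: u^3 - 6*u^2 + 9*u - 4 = (u - 1)*(u^2 - 5*u + 4) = (u - 1)^2*(u - 4)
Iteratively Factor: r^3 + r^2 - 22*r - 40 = (r + 4)*(r^2 - 3*r - 10) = (r - 5)*(r + 4)*(r + 2)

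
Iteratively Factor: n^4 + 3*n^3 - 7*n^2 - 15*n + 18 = (n - 1)*(n^3 + 4*n^2 - 3*n - 18) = (n - 2)*(n - 1)*(n^2 + 6*n + 9) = (n - 2)*(n - 1)*(n + 3)*(n + 3)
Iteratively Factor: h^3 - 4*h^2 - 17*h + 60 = (h - 5)*(h^2 + h - 12) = (h - 5)*(h + 4)*(h - 3)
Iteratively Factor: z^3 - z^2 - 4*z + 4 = (z - 2)*(z^2 + z - 2) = (z - 2)*(z - 1)*(z + 2)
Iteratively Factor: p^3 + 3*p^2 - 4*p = (p + 4)*(p^2 - p) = (p - 1)*(p + 4)*(p)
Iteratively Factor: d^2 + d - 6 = (d - 2)*(d + 3)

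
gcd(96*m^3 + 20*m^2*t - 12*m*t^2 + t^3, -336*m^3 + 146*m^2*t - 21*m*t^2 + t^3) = 48*m^2 - 14*m*t + t^2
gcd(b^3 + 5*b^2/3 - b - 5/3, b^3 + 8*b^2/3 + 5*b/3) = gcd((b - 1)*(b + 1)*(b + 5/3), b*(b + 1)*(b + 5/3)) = b^2 + 8*b/3 + 5/3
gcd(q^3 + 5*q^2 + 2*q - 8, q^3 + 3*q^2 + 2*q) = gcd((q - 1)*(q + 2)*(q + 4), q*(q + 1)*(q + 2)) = q + 2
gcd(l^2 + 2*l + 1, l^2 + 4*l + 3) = l + 1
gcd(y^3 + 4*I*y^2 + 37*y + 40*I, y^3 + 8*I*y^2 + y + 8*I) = y^2 + 9*I*y - 8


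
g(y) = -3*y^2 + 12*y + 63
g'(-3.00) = 30.00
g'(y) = 12 - 6*y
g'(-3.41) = 32.46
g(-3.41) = -12.80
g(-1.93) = 28.67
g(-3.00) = 0.00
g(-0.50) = 56.25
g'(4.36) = -14.16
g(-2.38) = 17.45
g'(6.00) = -24.00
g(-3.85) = -27.67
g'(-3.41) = 32.46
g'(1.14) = 5.16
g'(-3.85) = 35.10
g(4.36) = 58.29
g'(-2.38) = 26.28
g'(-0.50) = 15.00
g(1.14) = 72.78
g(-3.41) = -12.80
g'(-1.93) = 23.58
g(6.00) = 27.00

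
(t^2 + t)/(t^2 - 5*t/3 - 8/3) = 3*t/(3*t - 8)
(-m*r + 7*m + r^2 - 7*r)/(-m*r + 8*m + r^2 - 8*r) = (r - 7)/(r - 8)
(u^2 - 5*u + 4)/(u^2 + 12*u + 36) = (u^2 - 5*u + 4)/(u^2 + 12*u + 36)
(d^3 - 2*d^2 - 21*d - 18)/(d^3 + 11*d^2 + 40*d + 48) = (d^2 - 5*d - 6)/(d^2 + 8*d + 16)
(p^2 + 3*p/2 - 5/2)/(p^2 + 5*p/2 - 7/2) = (2*p + 5)/(2*p + 7)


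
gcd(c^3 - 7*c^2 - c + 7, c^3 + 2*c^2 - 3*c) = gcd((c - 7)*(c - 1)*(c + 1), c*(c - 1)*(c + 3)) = c - 1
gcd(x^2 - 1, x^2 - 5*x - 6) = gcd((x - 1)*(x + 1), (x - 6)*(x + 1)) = x + 1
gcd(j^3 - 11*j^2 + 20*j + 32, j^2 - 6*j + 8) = j - 4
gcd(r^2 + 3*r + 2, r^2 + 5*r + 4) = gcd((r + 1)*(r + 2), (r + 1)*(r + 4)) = r + 1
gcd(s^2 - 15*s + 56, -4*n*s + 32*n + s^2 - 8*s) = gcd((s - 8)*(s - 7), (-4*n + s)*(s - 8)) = s - 8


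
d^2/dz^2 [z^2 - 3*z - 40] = 2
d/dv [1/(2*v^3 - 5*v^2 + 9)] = 2*v*(5 - 3*v)/(2*v^3 - 5*v^2 + 9)^2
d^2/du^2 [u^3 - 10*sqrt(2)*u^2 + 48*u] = 6*u - 20*sqrt(2)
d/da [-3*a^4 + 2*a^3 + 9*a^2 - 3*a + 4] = -12*a^3 + 6*a^2 + 18*a - 3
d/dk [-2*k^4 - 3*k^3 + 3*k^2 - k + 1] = -8*k^3 - 9*k^2 + 6*k - 1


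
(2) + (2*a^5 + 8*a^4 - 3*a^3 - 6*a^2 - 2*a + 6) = 2*a^5 + 8*a^4 - 3*a^3 - 6*a^2 - 2*a + 8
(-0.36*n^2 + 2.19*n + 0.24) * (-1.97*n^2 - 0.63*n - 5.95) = 0.7092*n^4 - 4.0875*n^3 + 0.2895*n^2 - 13.1817*n - 1.428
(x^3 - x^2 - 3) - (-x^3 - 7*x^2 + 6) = 2*x^3 + 6*x^2 - 9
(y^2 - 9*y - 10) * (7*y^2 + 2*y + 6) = 7*y^4 - 61*y^3 - 82*y^2 - 74*y - 60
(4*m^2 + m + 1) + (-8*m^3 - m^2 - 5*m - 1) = -8*m^3 + 3*m^2 - 4*m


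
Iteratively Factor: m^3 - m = (m - 1)*(m^2 + m) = (m - 1)*(m + 1)*(m)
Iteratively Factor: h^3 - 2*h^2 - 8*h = (h - 4)*(h^2 + 2*h) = (h - 4)*(h + 2)*(h)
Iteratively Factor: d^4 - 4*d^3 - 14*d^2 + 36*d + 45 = (d - 5)*(d^3 + d^2 - 9*d - 9) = (d - 5)*(d + 3)*(d^2 - 2*d - 3) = (d - 5)*(d + 1)*(d + 3)*(d - 3)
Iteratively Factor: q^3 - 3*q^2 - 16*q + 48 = (q - 4)*(q^2 + q - 12) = (q - 4)*(q + 4)*(q - 3)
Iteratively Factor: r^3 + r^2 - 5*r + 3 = (r + 3)*(r^2 - 2*r + 1) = (r - 1)*(r + 3)*(r - 1)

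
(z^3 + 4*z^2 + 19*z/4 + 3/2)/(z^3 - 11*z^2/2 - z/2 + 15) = (z^2 + 5*z/2 + 1)/(z^2 - 7*z + 10)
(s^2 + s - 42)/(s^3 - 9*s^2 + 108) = (s + 7)/(s^2 - 3*s - 18)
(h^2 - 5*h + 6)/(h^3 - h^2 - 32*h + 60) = (h - 3)/(h^2 + h - 30)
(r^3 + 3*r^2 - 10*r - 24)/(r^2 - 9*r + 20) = (r^3 + 3*r^2 - 10*r - 24)/(r^2 - 9*r + 20)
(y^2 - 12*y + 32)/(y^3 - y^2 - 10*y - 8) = (y - 8)/(y^2 + 3*y + 2)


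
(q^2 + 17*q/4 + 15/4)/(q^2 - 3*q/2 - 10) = (4*q^2 + 17*q + 15)/(2*(2*q^2 - 3*q - 20))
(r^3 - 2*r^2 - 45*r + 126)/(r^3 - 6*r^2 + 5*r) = (r^3 - 2*r^2 - 45*r + 126)/(r*(r^2 - 6*r + 5))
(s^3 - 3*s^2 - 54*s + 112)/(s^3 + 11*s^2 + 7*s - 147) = (s^2 - 10*s + 16)/(s^2 + 4*s - 21)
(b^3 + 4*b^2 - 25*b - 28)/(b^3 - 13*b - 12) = (b + 7)/(b + 3)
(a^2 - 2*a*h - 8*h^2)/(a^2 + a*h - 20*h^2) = (a + 2*h)/(a + 5*h)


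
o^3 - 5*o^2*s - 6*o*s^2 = o*(o - 6*s)*(o + s)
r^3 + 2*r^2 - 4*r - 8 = (r - 2)*(r + 2)^2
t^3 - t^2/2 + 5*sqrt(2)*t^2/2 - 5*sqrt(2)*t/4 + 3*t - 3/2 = (t - 1/2)*(t + sqrt(2))*(t + 3*sqrt(2)/2)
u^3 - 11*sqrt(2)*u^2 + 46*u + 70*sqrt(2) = (u - 7*sqrt(2))*(u - 5*sqrt(2))*(u + sqrt(2))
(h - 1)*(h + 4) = h^2 + 3*h - 4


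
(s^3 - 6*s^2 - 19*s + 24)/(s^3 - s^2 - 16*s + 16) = (s^2 - 5*s - 24)/(s^2 - 16)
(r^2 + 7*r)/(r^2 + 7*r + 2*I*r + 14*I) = r/(r + 2*I)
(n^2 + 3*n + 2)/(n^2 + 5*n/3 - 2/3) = 3*(n + 1)/(3*n - 1)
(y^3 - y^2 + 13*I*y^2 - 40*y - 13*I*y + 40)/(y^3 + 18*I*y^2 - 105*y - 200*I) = (y - 1)/(y + 5*I)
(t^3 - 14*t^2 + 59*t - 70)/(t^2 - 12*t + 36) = (t^3 - 14*t^2 + 59*t - 70)/(t^2 - 12*t + 36)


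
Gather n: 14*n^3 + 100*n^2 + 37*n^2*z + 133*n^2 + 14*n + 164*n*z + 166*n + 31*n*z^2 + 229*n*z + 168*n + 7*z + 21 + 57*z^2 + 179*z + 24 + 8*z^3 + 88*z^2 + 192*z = 14*n^3 + n^2*(37*z + 233) + n*(31*z^2 + 393*z + 348) + 8*z^3 + 145*z^2 + 378*z + 45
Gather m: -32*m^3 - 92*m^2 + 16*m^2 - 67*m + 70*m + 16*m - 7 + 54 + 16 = -32*m^3 - 76*m^2 + 19*m + 63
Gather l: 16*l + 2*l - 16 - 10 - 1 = 18*l - 27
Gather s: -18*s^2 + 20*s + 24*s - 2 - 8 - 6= -18*s^2 + 44*s - 16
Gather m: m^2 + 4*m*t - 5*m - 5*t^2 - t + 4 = m^2 + m*(4*t - 5) - 5*t^2 - t + 4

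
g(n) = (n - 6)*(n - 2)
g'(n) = 2*n - 8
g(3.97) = -4.00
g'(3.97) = -0.06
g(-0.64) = 17.53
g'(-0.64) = -9.28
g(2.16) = -0.61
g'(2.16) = -3.68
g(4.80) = -3.36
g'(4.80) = 1.60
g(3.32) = -3.54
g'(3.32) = -1.36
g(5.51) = -1.72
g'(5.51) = 3.02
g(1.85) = 0.62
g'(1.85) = -4.30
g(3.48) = -3.73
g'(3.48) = -1.04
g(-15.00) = 357.00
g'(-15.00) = -38.00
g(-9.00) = 165.00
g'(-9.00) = -26.00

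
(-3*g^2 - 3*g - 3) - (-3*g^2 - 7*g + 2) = 4*g - 5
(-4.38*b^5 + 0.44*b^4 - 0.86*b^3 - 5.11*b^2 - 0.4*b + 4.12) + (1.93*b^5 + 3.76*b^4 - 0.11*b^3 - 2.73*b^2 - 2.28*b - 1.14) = -2.45*b^5 + 4.2*b^4 - 0.97*b^3 - 7.84*b^2 - 2.68*b + 2.98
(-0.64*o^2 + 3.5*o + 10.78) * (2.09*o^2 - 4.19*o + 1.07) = -1.3376*o^4 + 9.9966*o^3 + 7.1804*o^2 - 41.4232*o + 11.5346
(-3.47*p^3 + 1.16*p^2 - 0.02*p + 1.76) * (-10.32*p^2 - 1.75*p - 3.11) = 35.8104*p^5 - 5.8987*p^4 + 8.9681*p^3 - 21.7358*p^2 - 3.0178*p - 5.4736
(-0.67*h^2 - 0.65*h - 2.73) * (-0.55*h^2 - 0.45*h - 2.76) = 0.3685*h^4 + 0.659*h^3 + 3.6432*h^2 + 3.0225*h + 7.5348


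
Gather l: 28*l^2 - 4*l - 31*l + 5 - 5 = 28*l^2 - 35*l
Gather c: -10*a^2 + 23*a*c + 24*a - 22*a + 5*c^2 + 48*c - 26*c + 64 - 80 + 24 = -10*a^2 + 2*a + 5*c^2 + c*(23*a + 22) + 8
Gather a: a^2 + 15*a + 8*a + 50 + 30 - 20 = a^2 + 23*a + 60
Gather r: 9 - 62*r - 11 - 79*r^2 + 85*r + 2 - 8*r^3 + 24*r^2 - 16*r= -8*r^3 - 55*r^2 + 7*r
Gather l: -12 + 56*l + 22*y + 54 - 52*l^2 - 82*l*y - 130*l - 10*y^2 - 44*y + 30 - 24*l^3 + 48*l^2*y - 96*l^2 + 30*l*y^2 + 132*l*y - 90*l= -24*l^3 + l^2*(48*y - 148) + l*(30*y^2 + 50*y - 164) - 10*y^2 - 22*y + 72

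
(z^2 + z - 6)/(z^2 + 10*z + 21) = (z - 2)/(z + 7)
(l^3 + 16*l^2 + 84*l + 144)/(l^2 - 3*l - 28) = (l^2 + 12*l + 36)/(l - 7)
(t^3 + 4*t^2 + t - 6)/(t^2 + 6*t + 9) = (t^2 + t - 2)/(t + 3)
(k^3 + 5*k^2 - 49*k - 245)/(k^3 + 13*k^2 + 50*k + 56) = (k^2 - 2*k - 35)/(k^2 + 6*k + 8)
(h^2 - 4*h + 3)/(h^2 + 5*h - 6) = (h - 3)/(h + 6)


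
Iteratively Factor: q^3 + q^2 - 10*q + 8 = (q - 1)*(q^2 + 2*q - 8) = (q - 2)*(q - 1)*(q + 4)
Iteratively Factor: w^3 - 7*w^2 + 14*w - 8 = (w - 2)*(w^2 - 5*w + 4) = (w - 2)*(w - 1)*(w - 4)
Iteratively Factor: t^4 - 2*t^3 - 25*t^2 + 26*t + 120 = (t - 3)*(t^3 + t^2 - 22*t - 40) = (t - 3)*(t + 2)*(t^2 - t - 20) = (t - 5)*(t - 3)*(t + 2)*(t + 4)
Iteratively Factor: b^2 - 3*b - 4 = (b + 1)*(b - 4)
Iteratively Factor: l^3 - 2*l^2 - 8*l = (l - 4)*(l^2 + 2*l) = l*(l - 4)*(l + 2)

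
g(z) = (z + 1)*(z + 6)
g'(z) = 2*z + 7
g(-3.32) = -6.22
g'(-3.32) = 0.36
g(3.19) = 38.51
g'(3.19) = 13.38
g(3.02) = 36.26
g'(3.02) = 13.04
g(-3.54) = -6.25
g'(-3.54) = -0.08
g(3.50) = 42.75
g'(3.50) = 14.00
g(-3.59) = -6.24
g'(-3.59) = -0.18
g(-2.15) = -4.43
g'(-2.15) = 2.70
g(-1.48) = -2.17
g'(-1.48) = 4.04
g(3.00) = 36.00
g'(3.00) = 13.00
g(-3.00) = -6.00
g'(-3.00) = 1.00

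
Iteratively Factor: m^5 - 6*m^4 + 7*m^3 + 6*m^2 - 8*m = (m + 1)*(m^4 - 7*m^3 + 14*m^2 - 8*m) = m*(m + 1)*(m^3 - 7*m^2 + 14*m - 8) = m*(m - 2)*(m + 1)*(m^2 - 5*m + 4) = m*(m - 2)*(m - 1)*(m + 1)*(m - 4)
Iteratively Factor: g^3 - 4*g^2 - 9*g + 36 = (g - 4)*(g^2 - 9) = (g - 4)*(g + 3)*(g - 3)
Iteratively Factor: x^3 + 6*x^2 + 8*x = (x + 2)*(x^2 + 4*x) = x*(x + 2)*(x + 4)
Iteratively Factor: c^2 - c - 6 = (c + 2)*(c - 3)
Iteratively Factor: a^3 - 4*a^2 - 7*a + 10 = (a - 1)*(a^2 - 3*a - 10) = (a - 5)*(a - 1)*(a + 2)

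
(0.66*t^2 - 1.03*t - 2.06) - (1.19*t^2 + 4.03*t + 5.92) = -0.53*t^2 - 5.06*t - 7.98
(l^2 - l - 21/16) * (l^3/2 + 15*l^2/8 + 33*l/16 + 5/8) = l^5/2 + 11*l^4/8 - 15*l^3/32 - 499*l^2/128 - 853*l/256 - 105/128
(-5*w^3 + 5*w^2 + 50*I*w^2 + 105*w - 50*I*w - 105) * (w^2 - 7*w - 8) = -5*w^5 + 40*w^4 + 50*I*w^4 + 110*w^3 - 400*I*w^3 - 880*w^2 - 50*I*w^2 - 105*w + 400*I*w + 840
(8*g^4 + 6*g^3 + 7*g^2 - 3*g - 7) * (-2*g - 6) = -16*g^5 - 60*g^4 - 50*g^3 - 36*g^2 + 32*g + 42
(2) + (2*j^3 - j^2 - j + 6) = 2*j^3 - j^2 - j + 8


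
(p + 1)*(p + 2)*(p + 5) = p^3 + 8*p^2 + 17*p + 10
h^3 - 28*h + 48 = (h - 4)*(h - 2)*(h + 6)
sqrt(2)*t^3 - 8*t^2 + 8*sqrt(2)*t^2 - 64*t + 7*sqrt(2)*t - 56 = (t + 7)*(t - 4*sqrt(2))*(sqrt(2)*t + sqrt(2))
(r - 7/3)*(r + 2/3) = r^2 - 5*r/3 - 14/9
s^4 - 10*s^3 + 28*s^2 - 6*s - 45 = (s - 5)*(s - 3)^2*(s + 1)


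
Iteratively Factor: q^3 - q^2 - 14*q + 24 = (q + 4)*(q^2 - 5*q + 6) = (q - 3)*(q + 4)*(q - 2)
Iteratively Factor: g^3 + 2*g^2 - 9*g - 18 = (g + 3)*(g^2 - g - 6) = (g - 3)*(g + 3)*(g + 2)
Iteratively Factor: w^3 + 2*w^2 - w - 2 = (w + 1)*(w^2 + w - 2) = (w + 1)*(w + 2)*(w - 1)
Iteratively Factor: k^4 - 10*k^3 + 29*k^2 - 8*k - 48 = (k - 4)*(k^3 - 6*k^2 + 5*k + 12) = (k - 4)*(k + 1)*(k^2 - 7*k + 12) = (k - 4)^2*(k + 1)*(k - 3)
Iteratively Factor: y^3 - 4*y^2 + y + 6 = (y - 3)*(y^2 - y - 2) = (y - 3)*(y + 1)*(y - 2)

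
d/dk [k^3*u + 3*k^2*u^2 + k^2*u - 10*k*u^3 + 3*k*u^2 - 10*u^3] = u*(3*k^2 + 6*k*u + 2*k - 10*u^2 + 3*u)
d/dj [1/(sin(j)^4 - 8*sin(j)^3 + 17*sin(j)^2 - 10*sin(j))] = 2*(-2*sin(j)^3 + 12*sin(j)^2 - 17*sin(j) + 5)*cos(j)/((sin(j)^3 - 8*sin(j)^2 + 17*sin(j) - 10)^2*sin(j)^2)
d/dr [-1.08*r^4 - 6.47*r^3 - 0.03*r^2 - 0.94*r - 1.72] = -4.32*r^3 - 19.41*r^2 - 0.06*r - 0.94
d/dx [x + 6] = 1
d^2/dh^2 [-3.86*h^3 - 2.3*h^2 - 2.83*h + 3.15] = -23.16*h - 4.6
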